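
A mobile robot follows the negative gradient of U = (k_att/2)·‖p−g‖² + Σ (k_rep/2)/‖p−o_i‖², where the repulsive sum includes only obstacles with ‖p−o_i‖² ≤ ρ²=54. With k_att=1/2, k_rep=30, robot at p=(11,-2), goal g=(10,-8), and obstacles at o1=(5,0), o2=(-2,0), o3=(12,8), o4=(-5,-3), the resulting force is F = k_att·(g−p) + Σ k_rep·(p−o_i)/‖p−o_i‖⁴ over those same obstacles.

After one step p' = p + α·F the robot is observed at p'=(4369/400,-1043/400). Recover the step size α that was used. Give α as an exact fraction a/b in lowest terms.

F_att = 1/2·(g−p) = 1/2·(-1,-6) = (-0.5000,-3.0000)
o1: d²=40 ≤ ρ²=54; F_rep = 30·(6,-2)/40² = (0.1125,-0.0375)
o2: d²=173 > ρ²=54 → inactive
o3: d²=101 > ρ²=54 → inactive
o4: d²=257 > ρ²=54 → inactive
F = F_att + ΣF_rep = (-0.3875,-3.0375)
Δp = p'−p = (-0.0775,-0.6075); α = Δx/Fx = (-31/400) / (-31/80) = 1/5
check: Δy/Fy = (-243/400) / (-243/80) = 1/5 ✓

α = 1/5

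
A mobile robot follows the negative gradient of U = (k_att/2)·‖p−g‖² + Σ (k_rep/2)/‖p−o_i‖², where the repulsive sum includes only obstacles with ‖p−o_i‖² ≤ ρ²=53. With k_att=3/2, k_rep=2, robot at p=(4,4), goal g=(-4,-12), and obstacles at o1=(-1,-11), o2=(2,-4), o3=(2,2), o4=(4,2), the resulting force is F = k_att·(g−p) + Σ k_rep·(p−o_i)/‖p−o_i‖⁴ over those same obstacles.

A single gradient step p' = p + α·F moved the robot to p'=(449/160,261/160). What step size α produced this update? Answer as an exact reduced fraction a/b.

F_att = 3/2·(g−p) = 3/2·(-8,-16) = (-12.0000,-24.0000)
o1: d²=250 > ρ²=53 → inactive
o2: d²=68 > ρ²=53 → inactive
o3: d²=8 ≤ ρ²=53; F_rep = 2·(2,2)/8² = (0.0625,0.0625)
o4: d²=4 ≤ ρ²=53; F_rep = 2·(0,2)/4² = (0.0000,0.2500)
F = F_att + ΣF_rep = (-11.9375,-23.6875)
Δp = p'−p = (-1.1938,-2.3687); α = Δx/Fx = (-191/160) / (-191/16) = 1/10
check: Δy/Fy = (-379/160) / (-379/16) = 1/10 ✓

α = 1/10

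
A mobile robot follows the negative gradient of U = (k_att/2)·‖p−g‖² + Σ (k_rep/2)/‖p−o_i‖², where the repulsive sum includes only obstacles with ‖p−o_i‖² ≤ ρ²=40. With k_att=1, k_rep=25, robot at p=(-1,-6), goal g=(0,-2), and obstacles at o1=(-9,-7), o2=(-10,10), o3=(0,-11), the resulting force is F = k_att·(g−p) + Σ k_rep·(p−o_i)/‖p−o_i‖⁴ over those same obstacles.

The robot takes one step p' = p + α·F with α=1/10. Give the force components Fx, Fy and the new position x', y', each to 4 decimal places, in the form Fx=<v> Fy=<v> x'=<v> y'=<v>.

Fx=0.9630 Fy=4.1849 x'=-0.9037 y'=-5.5815

F_att = 1·(g−p) = 1·(1,4) = (1.0000,4.0000)
o1: d²=65 > ρ²=40 → inactive
o2: d²=337 > ρ²=40 → inactive
o3: d²=26 ≤ ρ²=40; F_rep = 25·(-1,5)/26² = (-0.0370,0.1849)
F = F_att + ΣF_rep = (0.9630,4.1849)
p' = p + 1/10·F = (-0.9037,-5.5815)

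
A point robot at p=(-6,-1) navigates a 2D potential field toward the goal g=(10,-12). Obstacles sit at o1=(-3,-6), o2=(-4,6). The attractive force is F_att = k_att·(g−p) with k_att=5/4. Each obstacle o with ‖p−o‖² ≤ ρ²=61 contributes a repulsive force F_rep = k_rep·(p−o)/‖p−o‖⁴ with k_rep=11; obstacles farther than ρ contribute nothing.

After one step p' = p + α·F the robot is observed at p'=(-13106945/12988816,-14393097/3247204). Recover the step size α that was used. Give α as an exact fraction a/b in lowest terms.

α = 1/4

F_att = 5/4·(g−p) = 5/4·(16,-11) = (20.0000,-13.7500)
o1: d²=34 ≤ ρ²=61; F_rep = 11·(-3,5)/34² = (-0.0285,0.0476)
o2: d²=53 ≤ ρ²=61; F_rep = 11·(-2,-7)/53² = (-0.0078,-0.0274)
F = F_att + ΣF_rep = (19.9636,-13.7298)
Δp = p'−p = (4.9909,-3.4325); α = Δx/Fx = (64825951/12988816) / (64825951/3247204) = 1/4
check: Δy/Fy = (-11145893/3247204) / (-11145893/811801) = 1/4 ✓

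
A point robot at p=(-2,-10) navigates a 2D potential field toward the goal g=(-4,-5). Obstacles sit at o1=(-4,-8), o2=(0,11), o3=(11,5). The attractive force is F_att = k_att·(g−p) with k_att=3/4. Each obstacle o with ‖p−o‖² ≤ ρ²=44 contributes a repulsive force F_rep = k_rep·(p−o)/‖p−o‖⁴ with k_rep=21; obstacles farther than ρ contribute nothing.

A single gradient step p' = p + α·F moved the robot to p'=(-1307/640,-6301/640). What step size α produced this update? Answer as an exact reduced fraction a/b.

α = 1/20

F_att = 3/4·(g−p) = 3/4·(-2,5) = (-1.5000,3.7500)
o1: d²=8 ≤ ρ²=44; F_rep = 21·(2,-2)/8² = (0.6562,-0.6562)
o2: d²=445 > ρ²=44 → inactive
o3: d²=394 > ρ²=44 → inactive
F = F_att + ΣF_rep = (-0.8438,3.0938)
Δp = p'−p = (-0.0422,0.1547); α = Δx/Fx = (-27/640) / (-27/32) = 1/20
check: Δy/Fy = (99/640) / (99/32) = 1/20 ✓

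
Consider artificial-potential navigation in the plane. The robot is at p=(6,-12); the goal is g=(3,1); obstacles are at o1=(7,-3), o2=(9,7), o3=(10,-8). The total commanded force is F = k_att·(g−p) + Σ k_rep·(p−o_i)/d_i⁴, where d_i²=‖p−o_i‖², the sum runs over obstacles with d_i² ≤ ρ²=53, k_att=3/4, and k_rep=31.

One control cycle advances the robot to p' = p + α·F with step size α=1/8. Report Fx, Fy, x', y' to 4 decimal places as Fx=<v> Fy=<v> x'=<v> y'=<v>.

F_att = 3/4·(g−p) = 3/4·(-3,13) = (-2.2500,9.7500)
o1: d²=82 > ρ²=53 → inactive
o2: d²=370 > ρ²=53 → inactive
o3: d²=32 ≤ ρ²=53; F_rep = 31·(-4,-4)/32² = (-0.1211,-0.1211)
F = F_att + ΣF_rep = (-2.3711,9.6289)
p' = p + 1/8·F = (5.7036,-10.7964)

Fx=-2.3711 Fy=9.6289 x'=5.7036 y'=-10.7964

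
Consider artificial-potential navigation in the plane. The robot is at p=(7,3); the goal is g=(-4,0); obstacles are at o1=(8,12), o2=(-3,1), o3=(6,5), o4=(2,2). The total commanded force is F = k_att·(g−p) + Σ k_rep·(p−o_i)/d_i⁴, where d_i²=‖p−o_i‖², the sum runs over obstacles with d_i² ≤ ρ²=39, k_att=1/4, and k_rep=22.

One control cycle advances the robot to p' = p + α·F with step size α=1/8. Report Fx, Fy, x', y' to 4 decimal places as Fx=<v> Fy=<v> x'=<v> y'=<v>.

F_att = 1/4·(g−p) = 1/4·(-11,-3) = (-2.7500,-0.7500)
o1: d²=82 > ρ²=39 → inactive
o2: d²=104 > ρ²=39 → inactive
o3: d²=5 ≤ ρ²=39; F_rep = 22·(1,-2)/5² = (0.8800,-1.7600)
o4: d²=26 ≤ ρ²=39; F_rep = 22·(5,1)/26² = (0.1627,0.0325)
F = F_att + ΣF_rep = (-1.7073,-2.4775)
p' = p + 1/8·F = (6.7866,2.6903)

Fx=-1.7073 Fy=-2.4775 x'=6.7866 y'=2.6903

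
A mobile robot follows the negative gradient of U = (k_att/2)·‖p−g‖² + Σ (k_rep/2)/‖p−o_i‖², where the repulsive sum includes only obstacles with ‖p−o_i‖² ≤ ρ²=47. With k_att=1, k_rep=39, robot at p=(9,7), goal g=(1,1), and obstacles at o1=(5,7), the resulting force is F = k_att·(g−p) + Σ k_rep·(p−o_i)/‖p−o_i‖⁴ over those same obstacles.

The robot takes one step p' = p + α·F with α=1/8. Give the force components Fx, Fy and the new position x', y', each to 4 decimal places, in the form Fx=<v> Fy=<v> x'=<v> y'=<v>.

Fx=-7.3906 Fy=-6.0000 x'=8.0762 y'=6.2500

F_att = 1·(g−p) = 1·(-8,-6) = (-8.0000,-6.0000)
o1: d²=16 ≤ ρ²=47; F_rep = 39·(4,0)/16² = (0.6094,0.0000)
F = F_att + ΣF_rep = (-7.3906,-6.0000)
p' = p + 1/8·F = (8.0762,6.2500)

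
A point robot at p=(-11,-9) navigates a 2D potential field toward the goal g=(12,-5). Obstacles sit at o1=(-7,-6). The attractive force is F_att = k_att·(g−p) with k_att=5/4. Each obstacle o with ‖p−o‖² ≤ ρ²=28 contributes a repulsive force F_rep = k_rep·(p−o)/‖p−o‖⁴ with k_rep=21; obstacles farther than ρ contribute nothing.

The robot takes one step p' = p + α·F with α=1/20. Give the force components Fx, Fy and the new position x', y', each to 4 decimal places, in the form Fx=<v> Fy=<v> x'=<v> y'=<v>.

Fx=28.6156 Fy=4.8992 x'=-9.5692 y'=-8.7550

F_att = 5/4·(g−p) = 5/4·(23,4) = (28.7500,5.0000)
o1: d²=25 ≤ ρ²=28; F_rep = 21·(-4,-3)/25² = (-0.1344,-0.1008)
F = F_att + ΣF_rep = (28.6156,4.8992)
p' = p + 1/20·F = (-9.5692,-8.7550)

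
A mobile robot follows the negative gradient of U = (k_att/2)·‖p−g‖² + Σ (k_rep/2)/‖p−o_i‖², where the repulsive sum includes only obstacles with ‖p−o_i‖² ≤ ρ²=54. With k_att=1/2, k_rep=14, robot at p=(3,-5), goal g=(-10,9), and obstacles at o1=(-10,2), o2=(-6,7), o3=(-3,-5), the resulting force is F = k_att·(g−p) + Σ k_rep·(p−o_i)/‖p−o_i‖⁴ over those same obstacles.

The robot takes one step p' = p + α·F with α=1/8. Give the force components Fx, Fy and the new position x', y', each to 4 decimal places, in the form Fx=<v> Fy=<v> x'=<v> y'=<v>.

Fx=-6.4352 Fy=7.0000 x'=2.1956 y'=-4.1250

F_att = 1/2·(g−p) = 1/2·(-13,14) = (-6.5000,7.0000)
o1: d²=218 > ρ²=54 → inactive
o2: d²=225 > ρ²=54 → inactive
o3: d²=36 ≤ ρ²=54; F_rep = 14·(6,0)/36² = (0.0648,0.0000)
F = F_att + ΣF_rep = (-6.4352,7.0000)
p' = p + 1/8·F = (2.1956,-4.1250)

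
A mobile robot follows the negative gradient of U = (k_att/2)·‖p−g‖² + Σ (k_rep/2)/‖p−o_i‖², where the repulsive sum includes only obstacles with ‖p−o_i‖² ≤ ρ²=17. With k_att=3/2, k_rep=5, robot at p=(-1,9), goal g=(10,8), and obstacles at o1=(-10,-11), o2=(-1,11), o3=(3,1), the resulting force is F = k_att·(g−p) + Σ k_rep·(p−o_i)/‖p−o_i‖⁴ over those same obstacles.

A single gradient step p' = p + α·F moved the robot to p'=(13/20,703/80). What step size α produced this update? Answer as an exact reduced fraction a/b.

α = 1/10

F_att = 3/2·(g−p) = 3/2·(11,-1) = (16.5000,-1.5000)
o1: d²=481 > ρ²=17 → inactive
o2: d²=4 ≤ ρ²=17; F_rep = 5·(0,-2)/4² = (0.0000,-0.6250)
o3: d²=80 > ρ²=17 → inactive
F = F_att + ΣF_rep = (16.5000,-2.1250)
Δp = p'−p = (1.6500,-0.2125); α = Δx/Fx = (33/20) / (33/2) = 1/10
check: Δy/Fy = (-17/80) / (-17/8) = 1/10 ✓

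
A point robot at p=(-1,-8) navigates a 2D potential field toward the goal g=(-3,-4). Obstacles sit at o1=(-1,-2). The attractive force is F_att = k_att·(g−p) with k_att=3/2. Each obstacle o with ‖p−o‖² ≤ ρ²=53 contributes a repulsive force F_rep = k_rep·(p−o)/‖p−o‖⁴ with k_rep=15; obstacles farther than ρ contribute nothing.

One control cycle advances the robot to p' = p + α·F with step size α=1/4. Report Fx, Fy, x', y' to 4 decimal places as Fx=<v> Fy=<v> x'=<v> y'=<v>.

Fx=-3.0000 Fy=5.9306 x'=-1.7500 y'=-6.5174

F_att = 3/2·(g−p) = 3/2·(-2,4) = (-3.0000,6.0000)
o1: d²=36 ≤ ρ²=53; F_rep = 15·(0,-6)/36² = (0.0000,-0.0694)
F = F_att + ΣF_rep = (-3.0000,5.9306)
p' = p + 1/4·F = (-1.7500,-6.5174)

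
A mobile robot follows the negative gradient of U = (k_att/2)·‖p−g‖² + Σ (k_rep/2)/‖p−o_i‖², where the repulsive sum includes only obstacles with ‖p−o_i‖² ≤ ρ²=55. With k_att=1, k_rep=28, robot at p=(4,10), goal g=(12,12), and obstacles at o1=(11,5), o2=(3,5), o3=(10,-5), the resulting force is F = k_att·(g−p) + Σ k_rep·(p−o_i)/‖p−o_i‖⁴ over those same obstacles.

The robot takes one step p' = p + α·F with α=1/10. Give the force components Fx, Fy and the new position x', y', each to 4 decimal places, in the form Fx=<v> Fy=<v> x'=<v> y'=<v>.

Fx=8.0414 Fy=2.2071 x'=4.8041 y'=10.2207

F_att = 1·(g−p) = 1·(8,2) = (8.0000,2.0000)
o1: d²=74 > ρ²=55 → inactive
o2: d²=26 ≤ ρ²=55; F_rep = 28·(1,5)/26² = (0.0414,0.2071)
o3: d²=261 > ρ²=55 → inactive
F = F_att + ΣF_rep = (8.0414,2.2071)
p' = p + 1/10·F = (4.8041,10.2207)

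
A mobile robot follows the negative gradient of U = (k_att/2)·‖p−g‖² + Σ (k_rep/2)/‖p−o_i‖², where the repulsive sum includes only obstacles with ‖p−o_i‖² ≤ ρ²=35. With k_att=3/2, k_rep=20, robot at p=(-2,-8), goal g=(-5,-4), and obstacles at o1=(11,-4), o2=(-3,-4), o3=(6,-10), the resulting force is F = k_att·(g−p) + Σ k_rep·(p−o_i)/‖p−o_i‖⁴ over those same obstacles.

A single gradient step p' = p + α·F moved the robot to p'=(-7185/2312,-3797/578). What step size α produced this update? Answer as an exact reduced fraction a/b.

α = 1/4

F_att = 3/2·(g−p) = 3/2·(-3,4) = (-4.5000,6.0000)
o1: d²=185 > ρ²=35 → inactive
o2: d²=17 ≤ ρ²=35; F_rep = 20·(1,-4)/17² = (0.0692,-0.2768)
o3: d²=68 > ρ²=35 → inactive
F = F_att + ΣF_rep = (-4.4308,5.7232)
Δp = p'−p = (-1.1077,1.4308); α = Δx/Fx = (-2561/2312) / (-2561/578) = 1/4
check: Δy/Fy = (827/578) / (1654/289) = 1/4 ✓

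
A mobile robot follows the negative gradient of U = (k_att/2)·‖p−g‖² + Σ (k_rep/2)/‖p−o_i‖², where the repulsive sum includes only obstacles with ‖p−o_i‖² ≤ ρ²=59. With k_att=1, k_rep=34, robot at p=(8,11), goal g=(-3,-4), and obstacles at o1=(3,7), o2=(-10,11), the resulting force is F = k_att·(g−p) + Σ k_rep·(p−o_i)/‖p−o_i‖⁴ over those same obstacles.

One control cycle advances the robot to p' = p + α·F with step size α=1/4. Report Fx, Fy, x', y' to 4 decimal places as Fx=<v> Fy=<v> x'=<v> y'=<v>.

Fx=-10.8989 Fy=-14.9191 x'=5.2753 y'=7.2702

F_att = 1·(g−p) = 1·(-11,-15) = (-11.0000,-15.0000)
o1: d²=41 ≤ ρ²=59; F_rep = 34·(5,4)/41² = (0.1011,0.0809)
o2: d²=324 > ρ²=59 → inactive
F = F_att + ΣF_rep = (-10.8989,-14.9191)
p' = p + 1/4·F = (5.2753,7.2702)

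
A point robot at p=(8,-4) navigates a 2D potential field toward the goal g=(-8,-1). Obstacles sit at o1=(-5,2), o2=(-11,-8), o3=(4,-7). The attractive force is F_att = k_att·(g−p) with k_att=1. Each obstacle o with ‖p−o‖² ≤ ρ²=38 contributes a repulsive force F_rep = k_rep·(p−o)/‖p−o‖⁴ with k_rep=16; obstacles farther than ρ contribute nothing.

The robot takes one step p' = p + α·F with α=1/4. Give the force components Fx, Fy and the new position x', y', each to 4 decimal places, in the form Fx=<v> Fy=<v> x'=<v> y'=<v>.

F_att = 1·(g−p) = 1·(-16,3) = (-16.0000,3.0000)
o1: d²=205 > ρ²=38 → inactive
o2: d²=377 > ρ²=38 → inactive
o3: d²=25 ≤ ρ²=38; F_rep = 16·(4,3)/25² = (0.1024,0.0768)
F = F_att + ΣF_rep = (-15.8976,3.0768)
p' = p + 1/4·F = (4.0256,-3.2308)

Fx=-15.8976 Fy=3.0768 x'=4.0256 y'=-3.2308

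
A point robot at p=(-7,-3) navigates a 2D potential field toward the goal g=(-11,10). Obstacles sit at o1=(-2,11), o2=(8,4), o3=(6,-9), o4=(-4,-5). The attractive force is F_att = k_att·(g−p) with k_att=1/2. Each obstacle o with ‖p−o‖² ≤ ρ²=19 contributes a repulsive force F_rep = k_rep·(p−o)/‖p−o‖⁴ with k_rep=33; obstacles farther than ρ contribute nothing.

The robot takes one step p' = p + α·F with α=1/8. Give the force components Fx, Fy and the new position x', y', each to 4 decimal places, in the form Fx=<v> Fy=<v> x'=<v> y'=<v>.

Fx=-2.5858 Fy=6.8905 x'=-7.3232 y'=-2.1387

F_att = 1/2·(g−p) = 1/2·(-4,13) = (-2.0000,6.5000)
o1: d²=221 > ρ²=19 → inactive
o2: d²=274 > ρ²=19 → inactive
o3: d²=205 > ρ²=19 → inactive
o4: d²=13 ≤ ρ²=19; F_rep = 33·(-3,2)/13² = (-0.5858,0.3905)
F = F_att + ΣF_rep = (-2.5858,6.8905)
p' = p + 1/8·F = (-7.3232,-2.1387)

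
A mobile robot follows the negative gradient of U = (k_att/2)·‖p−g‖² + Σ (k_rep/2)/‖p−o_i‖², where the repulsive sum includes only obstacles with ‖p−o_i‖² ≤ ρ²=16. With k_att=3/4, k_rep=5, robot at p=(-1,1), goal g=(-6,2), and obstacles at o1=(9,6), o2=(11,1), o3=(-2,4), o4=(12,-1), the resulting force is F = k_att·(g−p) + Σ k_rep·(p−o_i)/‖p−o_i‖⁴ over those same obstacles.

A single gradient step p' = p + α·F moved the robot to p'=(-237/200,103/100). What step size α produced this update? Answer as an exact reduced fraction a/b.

F_att = 3/4·(g−p) = 3/4·(-5,1) = (-3.7500,0.7500)
o1: d²=125 > ρ²=16 → inactive
o2: d²=144 > ρ²=16 → inactive
o3: d²=10 ≤ ρ²=16; F_rep = 5·(1,-3)/10² = (0.0500,-0.1500)
o4: d²=173 > ρ²=16 → inactive
F = F_att + ΣF_rep = (-3.7000,0.6000)
Δp = p'−p = (-0.1850,0.0300); α = Δx/Fx = (-37/200) / (-37/10) = 1/20
check: Δy/Fy = (3/100) / (3/5) = 1/20 ✓

α = 1/20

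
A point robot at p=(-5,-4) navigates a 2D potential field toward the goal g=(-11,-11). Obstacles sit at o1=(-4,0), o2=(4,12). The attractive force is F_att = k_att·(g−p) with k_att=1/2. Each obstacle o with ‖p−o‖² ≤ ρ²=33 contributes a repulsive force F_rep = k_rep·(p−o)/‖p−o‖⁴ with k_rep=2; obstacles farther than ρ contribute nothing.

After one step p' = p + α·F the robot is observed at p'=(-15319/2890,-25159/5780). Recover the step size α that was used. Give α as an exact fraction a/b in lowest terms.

α = 1/10

F_att = 1/2·(g−p) = 1/2·(-6,-7) = (-3.0000,-3.5000)
o1: d²=17 ≤ ρ²=33; F_rep = 2·(-1,-4)/17² = (-0.0069,-0.0277)
o2: d²=337 > ρ²=33 → inactive
F = F_att + ΣF_rep = (-3.0069,-3.5277)
Δp = p'−p = (-0.3007,-0.3528); α = Δx/Fx = (-869/2890) / (-869/289) = 1/10
check: Δy/Fy = (-2039/5780) / (-2039/578) = 1/10 ✓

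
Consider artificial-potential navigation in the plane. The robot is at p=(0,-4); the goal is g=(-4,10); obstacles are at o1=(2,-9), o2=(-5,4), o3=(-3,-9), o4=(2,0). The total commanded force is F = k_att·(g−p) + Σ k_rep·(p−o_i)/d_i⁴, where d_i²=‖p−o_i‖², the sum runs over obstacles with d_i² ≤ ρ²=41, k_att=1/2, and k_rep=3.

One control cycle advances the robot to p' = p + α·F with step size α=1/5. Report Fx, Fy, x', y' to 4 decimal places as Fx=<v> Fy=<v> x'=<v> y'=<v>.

F_att = 1/2·(g−p) = 1/2·(-4,14) = (-2.0000,7.0000)
o1: d²=29 ≤ ρ²=41; F_rep = 3·(-2,5)/29² = (-0.0071,0.0178)
o2: d²=89 > ρ²=41 → inactive
o3: d²=34 ≤ ρ²=41; F_rep = 3·(3,5)/34² = (0.0078,0.0130)
o4: d²=20 ≤ ρ²=41; F_rep = 3·(-2,-4)/20² = (-0.0150,-0.0300)
F = F_att + ΣF_rep = (-2.0143,7.0008)
p' = p + 1/5·F = (-0.4029,-2.5998)

Fx=-2.0143 Fy=7.0008 x'=-0.4029 y'=-2.5998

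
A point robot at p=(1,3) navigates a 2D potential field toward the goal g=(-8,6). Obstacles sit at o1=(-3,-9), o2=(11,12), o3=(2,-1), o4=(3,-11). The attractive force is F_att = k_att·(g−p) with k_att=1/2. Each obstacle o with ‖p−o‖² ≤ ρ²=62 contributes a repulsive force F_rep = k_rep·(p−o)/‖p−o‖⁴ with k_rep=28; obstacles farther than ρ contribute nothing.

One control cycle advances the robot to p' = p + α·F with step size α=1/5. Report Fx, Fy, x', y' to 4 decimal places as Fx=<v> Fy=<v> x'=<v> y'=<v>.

Fx=-4.5969 Fy=1.8875 x'=0.0806 y'=3.3775

F_att = 1/2·(g−p) = 1/2·(-9,3) = (-4.5000,1.5000)
o1: d²=160 > ρ²=62 → inactive
o2: d²=181 > ρ²=62 → inactive
o3: d²=17 ≤ ρ²=62; F_rep = 28·(-1,4)/17² = (-0.0969,0.3875)
o4: d²=200 > ρ²=62 → inactive
F = F_att + ΣF_rep = (-4.5969,1.8875)
p' = p + 1/5·F = (0.0806,3.3775)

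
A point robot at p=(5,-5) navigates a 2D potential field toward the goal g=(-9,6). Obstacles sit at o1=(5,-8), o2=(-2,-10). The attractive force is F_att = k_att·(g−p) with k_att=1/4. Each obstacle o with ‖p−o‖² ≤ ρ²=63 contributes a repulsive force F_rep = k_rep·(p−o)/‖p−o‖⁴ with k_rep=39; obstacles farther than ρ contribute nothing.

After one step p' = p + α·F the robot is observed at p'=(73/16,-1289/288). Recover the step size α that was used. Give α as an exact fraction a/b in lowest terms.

α = 1/8

F_att = 1/4·(g−p) = 1/4·(-14,11) = (-3.5000,2.7500)
o1: d²=9 ≤ ρ²=63; F_rep = 39·(0,3)/9² = (0.0000,1.4444)
o2: d²=74 > ρ²=63 → inactive
F = F_att + ΣF_rep = (-3.5000,4.1944)
Δp = p'−p = (-0.4375,0.5243); α = Δx/Fx = (-7/16) / (-7/2) = 1/8
check: Δy/Fy = (151/288) / (151/36) = 1/8 ✓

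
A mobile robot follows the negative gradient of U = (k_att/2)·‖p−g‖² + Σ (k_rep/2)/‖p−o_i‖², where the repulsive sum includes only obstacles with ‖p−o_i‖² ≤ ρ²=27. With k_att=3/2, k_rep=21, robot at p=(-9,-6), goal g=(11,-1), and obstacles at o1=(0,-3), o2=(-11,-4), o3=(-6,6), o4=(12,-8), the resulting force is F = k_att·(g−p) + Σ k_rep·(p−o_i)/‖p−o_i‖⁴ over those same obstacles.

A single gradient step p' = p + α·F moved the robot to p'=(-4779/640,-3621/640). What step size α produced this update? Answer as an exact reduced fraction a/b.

α = 1/20

F_att = 3/2·(g−p) = 3/2·(20,5) = (30.0000,7.5000)
o1: d²=90 > ρ²=27 → inactive
o2: d²=8 ≤ ρ²=27; F_rep = 21·(2,-2)/8² = (0.6562,-0.6562)
o3: d²=153 > ρ²=27 → inactive
o4: d²=445 > ρ²=27 → inactive
F = F_att + ΣF_rep = (30.6562,6.8438)
Δp = p'−p = (1.5328,0.3422); α = Δx/Fx = (981/640) / (981/32) = 1/20
check: Δy/Fy = (219/640) / (219/32) = 1/20 ✓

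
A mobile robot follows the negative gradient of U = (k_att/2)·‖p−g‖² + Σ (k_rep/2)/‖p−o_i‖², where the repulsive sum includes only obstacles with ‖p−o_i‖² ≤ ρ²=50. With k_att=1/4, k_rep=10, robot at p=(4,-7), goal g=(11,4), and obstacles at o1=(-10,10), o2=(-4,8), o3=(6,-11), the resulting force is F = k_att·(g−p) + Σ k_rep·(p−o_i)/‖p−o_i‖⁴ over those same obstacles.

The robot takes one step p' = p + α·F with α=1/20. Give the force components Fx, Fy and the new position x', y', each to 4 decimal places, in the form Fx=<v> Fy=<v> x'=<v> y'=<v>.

F_att = 1/4·(g−p) = 1/4·(7,11) = (1.7500,2.7500)
o1: d²=485 > ρ²=50 → inactive
o2: d²=289 > ρ²=50 → inactive
o3: d²=20 ≤ ρ²=50; F_rep = 10·(-2,4)/20² = (-0.0500,0.1000)
F = F_att + ΣF_rep = (1.7000,2.8500)
p' = p + 1/20·F = (4.0850,-6.8575)

Fx=1.7000 Fy=2.8500 x'=4.0850 y'=-6.8575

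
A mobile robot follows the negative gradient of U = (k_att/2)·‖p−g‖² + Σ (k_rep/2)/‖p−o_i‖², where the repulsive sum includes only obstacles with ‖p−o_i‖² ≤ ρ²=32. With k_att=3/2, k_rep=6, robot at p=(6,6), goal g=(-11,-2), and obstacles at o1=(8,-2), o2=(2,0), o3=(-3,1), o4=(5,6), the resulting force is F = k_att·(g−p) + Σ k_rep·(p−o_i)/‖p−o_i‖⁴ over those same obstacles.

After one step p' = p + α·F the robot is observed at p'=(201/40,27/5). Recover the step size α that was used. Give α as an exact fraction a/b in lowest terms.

α = 1/20

F_att = 3/2·(g−p) = 3/2·(-17,-8) = (-25.5000,-12.0000)
o1: d²=68 > ρ²=32 → inactive
o2: d²=52 > ρ²=32 → inactive
o3: d²=106 > ρ²=32 → inactive
o4: d²=1 ≤ ρ²=32; F_rep = 6·(1,0)/1² = (6.0000,0.0000)
F = F_att + ΣF_rep = (-19.5000,-12.0000)
Δp = p'−p = (-0.9750,-0.6000); α = Δx/Fx = (-39/40) / (-39/2) = 1/20
check: Δy/Fy = (-3/5) / (-12) = 1/20 ✓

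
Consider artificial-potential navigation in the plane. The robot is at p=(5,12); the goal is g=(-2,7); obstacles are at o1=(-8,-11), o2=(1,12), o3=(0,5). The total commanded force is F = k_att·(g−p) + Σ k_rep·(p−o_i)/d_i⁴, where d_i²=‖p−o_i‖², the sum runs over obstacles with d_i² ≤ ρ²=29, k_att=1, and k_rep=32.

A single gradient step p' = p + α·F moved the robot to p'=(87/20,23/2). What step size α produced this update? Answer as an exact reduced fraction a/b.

F_att = 1·(g−p) = 1·(-7,-5) = (-7.0000,-5.0000)
o1: d²=698 > ρ²=29 → inactive
o2: d²=16 ≤ ρ²=29; F_rep = 32·(4,0)/16² = (0.5000,0.0000)
o3: d²=74 > ρ²=29 → inactive
F = F_att + ΣF_rep = (-6.5000,-5.0000)
Δp = p'−p = (-0.6500,-0.5000); α = Δx/Fx = (-13/20) / (-13/2) = 1/10
check: Δy/Fy = (-1/2) / (-5) = 1/10 ✓

α = 1/10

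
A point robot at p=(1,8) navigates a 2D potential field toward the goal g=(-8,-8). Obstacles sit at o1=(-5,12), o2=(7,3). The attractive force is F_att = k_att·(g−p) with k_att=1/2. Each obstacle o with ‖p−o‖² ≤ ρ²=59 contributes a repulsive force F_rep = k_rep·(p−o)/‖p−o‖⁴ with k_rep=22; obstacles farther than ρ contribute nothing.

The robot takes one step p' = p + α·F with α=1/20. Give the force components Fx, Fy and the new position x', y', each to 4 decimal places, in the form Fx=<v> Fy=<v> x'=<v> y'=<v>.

Fx=-4.4512 Fy=-8.0325 x'=0.7774 y'=7.5984

F_att = 1/2·(g−p) = 1/2·(-9,-16) = (-4.5000,-8.0000)
o1: d²=52 ≤ ρ²=59; F_rep = 22·(6,-4)/52² = (0.0488,-0.0325)
o2: d²=61 > ρ²=59 → inactive
F = F_att + ΣF_rep = (-4.4512,-8.0325)
p' = p + 1/20·F = (0.7774,7.5984)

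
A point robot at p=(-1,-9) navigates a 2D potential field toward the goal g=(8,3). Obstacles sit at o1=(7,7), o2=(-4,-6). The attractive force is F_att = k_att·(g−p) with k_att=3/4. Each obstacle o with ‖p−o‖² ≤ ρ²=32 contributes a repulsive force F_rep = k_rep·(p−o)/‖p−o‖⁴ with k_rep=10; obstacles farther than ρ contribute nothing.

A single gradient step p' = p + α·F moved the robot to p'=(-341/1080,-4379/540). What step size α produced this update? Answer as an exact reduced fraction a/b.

α = 1/10

F_att = 3/4·(g−p) = 3/4·(9,12) = (6.7500,9.0000)
o1: d²=320 > ρ²=32 → inactive
o2: d²=18 ≤ ρ²=32; F_rep = 10·(3,-3)/18² = (0.0926,-0.0926)
F = F_att + ΣF_rep = (6.8426,8.9074)
Δp = p'−p = (0.6843,0.8907); α = Δx/Fx = (739/1080) / (739/108) = 1/10
check: Δy/Fy = (481/540) / (481/54) = 1/10 ✓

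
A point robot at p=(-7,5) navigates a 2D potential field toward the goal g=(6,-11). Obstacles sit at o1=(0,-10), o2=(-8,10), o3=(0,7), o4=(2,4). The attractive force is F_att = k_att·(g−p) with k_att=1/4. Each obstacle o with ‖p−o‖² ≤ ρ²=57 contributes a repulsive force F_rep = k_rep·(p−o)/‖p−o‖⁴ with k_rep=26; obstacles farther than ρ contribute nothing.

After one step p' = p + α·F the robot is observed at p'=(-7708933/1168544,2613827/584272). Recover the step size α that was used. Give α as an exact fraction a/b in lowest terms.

F_att = 1/4·(g−p) = 1/4·(13,-16) = (3.2500,-4.0000)
o1: d²=274 > ρ²=57 → inactive
o2: d²=26 ≤ ρ²=57; F_rep = 26·(1,-5)/26² = (0.0385,-0.1923)
o3: d²=53 ≤ ρ²=57; F_rep = 26·(-7,-2)/53² = (-0.0648,-0.0185)
o4: d²=82 > ρ²=57 → inactive
F = F_att + ΣF_rep = (3.2237,-4.2108)
Δp = p'−p = (0.4030,-0.5264); α = Δx/Fx = (470875/1168544) / (470875/146068) = 1/8
check: Δy/Fy = (-307533/584272) / (-307533/73034) = 1/8 ✓

α = 1/8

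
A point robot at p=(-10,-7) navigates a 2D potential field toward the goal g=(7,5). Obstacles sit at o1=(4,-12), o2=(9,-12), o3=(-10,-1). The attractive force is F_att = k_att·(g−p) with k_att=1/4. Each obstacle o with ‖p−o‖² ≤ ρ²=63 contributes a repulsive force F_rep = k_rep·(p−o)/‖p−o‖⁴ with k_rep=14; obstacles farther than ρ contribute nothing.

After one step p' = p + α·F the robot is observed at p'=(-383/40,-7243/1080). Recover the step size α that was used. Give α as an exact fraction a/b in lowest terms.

α = 1/10

F_att = 1/4·(g−p) = 1/4·(17,12) = (4.2500,3.0000)
o1: d²=221 > ρ²=63 → inactive
o2: d²=386 > ρ²=63 → inactive
o3: d²=36 ≤ ρ²=63; F_rep = 14·(0,-6)/36² = (0.0000,-0.0648)
F = F_att + ΣF_rep = (4.2500,2.9352)
Δp = p'−p = (0.4250,0.2935); α = Δx/Fx = (17/40) / (17/4) = 1/10
check: Δy/Fy = (317/1080) / (317/108) = 1/10 ✓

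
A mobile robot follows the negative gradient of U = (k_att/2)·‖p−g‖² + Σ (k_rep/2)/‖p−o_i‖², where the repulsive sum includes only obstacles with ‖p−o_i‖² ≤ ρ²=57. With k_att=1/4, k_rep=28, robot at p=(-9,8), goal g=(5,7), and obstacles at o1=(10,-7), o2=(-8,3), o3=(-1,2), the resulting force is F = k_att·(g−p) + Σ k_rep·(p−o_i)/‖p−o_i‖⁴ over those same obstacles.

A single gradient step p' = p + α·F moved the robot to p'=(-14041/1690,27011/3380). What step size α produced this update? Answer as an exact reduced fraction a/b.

α = 1/5

F_att = 1/4·(g−p) = 1/4·(14,-1) = (3.5000,-0.2500)
o1: d²=586 > ρ²=57 → inactive
o2: d²=26 ≤ ρ²=57; F_rep = 28·(-1,5)/26² = (-0.0414,0.2071)
o3: d²=100 > ρ²=57 → inactive
F = F_att + ΣF_rep = (3.4586,-0.0429)
Δp = p'−p = (0.6917,-0.0086); α = Δx/Fx = (1169/1690) / (1169/338) = 1/5
check: Δy/Fy = (-29/3380) / (-29/676) = 1/5 ✓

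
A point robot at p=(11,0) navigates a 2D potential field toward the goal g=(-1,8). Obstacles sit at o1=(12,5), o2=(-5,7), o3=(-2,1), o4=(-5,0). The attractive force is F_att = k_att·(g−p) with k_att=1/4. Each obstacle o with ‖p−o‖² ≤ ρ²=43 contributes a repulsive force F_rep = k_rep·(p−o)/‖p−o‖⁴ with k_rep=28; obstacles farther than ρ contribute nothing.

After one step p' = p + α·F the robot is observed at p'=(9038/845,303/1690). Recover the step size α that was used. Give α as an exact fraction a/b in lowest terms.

α = 1/10

F_att = 1/4·(g−p) = 1/4·(-12,8) = (-3.0000,2.0000)
o1: d²=26 ≤ ρ²=43; F_rep = 28·(-1,-5)/26² = (-0.0414,-0.2071)
o2: d²=305 > ρ²=43 → inactive
o3: d²=170 > ρ²=43 → inactive
o4: d²=256 > ρ²=43 → inactive
F = F_att + ΣF_rep = (-3.0414,1.7929)
Δp = p'−p = (-0.3041,0.1793); α = Δx/Fx = (-257/845) / (-514/169) = 1/10
check: Δy/Fy = (303/1690) / (303/169) = 1/10 ✓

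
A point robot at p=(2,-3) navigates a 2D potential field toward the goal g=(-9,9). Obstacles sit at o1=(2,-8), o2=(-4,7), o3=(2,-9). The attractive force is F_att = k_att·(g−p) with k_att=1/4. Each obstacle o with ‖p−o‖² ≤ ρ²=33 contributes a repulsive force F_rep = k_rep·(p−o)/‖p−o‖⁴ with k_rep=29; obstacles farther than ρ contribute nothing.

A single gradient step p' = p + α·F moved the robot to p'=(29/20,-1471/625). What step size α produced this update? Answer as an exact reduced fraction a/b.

α = 1/5

F_att = 1/4·(g−p) = 1/4·(-11,12) = (-2.7500,3.0000)
o1: d²=25 ≤ ρ²=33; F_rep = 29·(0,5)/25² = (0.0000,0.2320)
o2: d²=136 > ρ²=33 → inactive
o3: d²=36 > ρ²=33 → inactive
F = F_att + ΣF_rep = (-2.7500,3.2320)
Δp = p'−p = (-0.5500,0.6464); α = Δx/Fx = (-11/20) / (-11/4) = 1/5
check: Δy/Fy = (404/625) / (404/125) = 1/5 ✓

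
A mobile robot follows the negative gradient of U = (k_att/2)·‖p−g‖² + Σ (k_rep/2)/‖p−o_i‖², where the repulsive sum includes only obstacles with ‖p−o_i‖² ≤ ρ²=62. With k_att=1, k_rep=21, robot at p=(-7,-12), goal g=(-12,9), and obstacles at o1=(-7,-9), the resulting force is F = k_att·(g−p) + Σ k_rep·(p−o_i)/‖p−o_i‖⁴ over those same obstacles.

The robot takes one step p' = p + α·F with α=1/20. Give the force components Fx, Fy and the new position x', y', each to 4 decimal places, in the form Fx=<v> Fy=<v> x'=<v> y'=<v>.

Fx=-5.0000 Fy=20.2222 x'=-7.2500 y'=-10.9889

F_att = 1·(g−p) = 1·(-5,21) = (-5.0000,21.0000)
o1: d²=9 ≤ ρ²=62; F_rep = 21·(0,-3)/9² = (0.0000,-0.7778)
F = F_att + ΣF_rep = (-5.0000,20.2222)
p' = p + 1/20·F = (-7.2500,-10.9889)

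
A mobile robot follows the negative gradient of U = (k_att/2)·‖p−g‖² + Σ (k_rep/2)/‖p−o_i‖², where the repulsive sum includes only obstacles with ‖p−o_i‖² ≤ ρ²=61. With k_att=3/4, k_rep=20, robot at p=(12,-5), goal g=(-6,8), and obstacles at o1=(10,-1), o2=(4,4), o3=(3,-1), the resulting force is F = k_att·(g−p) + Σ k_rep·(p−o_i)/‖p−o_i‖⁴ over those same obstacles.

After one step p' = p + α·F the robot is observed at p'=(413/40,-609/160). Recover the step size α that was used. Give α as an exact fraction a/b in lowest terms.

α = 1/8

F_att = 3/4·(g−p) = 3/4·(-18,13) = (-13.5000,9.7500)
o1: d²=20 ≤ ρ²=61; F_rep = 20·(2,-4)/20² = (0.1000,-0.2000)
o2: d²=145 > ρ²=61 → inactive
o3: d²=97 > ρ²=61 → inactive
F = F_att + ΣF_rep = (-13.4000,9.5500)
Δp = p'−p = (-1.6750,1.1938); α = Δx/Fx = (-67/40) / (-67/5) = 1/8
check: Δy/Fy = (191/160) / (191/20) = 1/8 ✓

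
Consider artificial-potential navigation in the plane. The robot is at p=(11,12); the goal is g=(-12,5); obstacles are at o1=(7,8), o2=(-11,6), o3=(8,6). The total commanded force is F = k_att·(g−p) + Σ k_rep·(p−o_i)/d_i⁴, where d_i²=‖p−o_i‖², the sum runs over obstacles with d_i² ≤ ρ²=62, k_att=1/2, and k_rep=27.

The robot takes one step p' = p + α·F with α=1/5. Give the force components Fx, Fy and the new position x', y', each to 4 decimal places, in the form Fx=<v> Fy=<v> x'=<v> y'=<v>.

Fx=-11.3545 Fy=-3.3145 x'=8.7291 y'=11.3371

F_att = 1/2·(g−p) = 1/2·(-23,-7) = (-11.5000,-3.5000)
o1: d²=32 ≤ ρ²=62; F_rep = 27·(4,4)/32² = (0.1055,0.1055)
o2: d²=520 > ρ²=62 → inactive
o3: d²=45 ≤ ρ²=62; F_rep = 27·(3,6)/45² = (0.0400,0.0800)
F = F_att + ΣF_rep = (-11.3545,-3.3145)
p' = p + 1/5·F = (8.7291,11.3371)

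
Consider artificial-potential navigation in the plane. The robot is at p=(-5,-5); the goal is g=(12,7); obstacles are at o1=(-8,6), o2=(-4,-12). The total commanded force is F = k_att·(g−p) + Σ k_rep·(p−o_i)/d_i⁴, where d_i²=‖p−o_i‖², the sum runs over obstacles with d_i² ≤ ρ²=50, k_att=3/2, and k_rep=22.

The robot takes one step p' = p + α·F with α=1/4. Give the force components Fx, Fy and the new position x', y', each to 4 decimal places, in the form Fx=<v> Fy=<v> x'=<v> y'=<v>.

Fx=25.4912 Fy=18.0616 x'=1.3728 y'=-0.4846

F_att = 3/2·(g−p) = 3/2·(17,12) = (25.5000,18.0000)
o1: d²=130 > ρ²=50 → inactive
o2: d²=50 ≤ ρ²=50; F_rep = 22·(-1,7)/50² = (-0.0088,0.0616)
F = F_att + ΣF_rep = (25.4912,18.0616)
p' = p + 1/4·F = (1.3728,-0.4846)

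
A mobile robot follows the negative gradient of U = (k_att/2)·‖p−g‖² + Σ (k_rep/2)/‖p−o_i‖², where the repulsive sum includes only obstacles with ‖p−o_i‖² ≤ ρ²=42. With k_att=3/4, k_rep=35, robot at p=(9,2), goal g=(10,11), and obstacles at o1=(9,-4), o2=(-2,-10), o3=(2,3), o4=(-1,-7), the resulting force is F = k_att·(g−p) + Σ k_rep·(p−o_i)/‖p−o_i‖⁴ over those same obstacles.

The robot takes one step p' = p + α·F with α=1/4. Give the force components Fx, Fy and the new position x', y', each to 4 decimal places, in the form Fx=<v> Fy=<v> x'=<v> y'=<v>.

Fx=0.7500 Fy=6.9120 x'=9.1875 y'=3.7280

F_att = 3/4·(g−p) = 3/4·(1,9) = (0.7500,6.7500)
o1: d²=36 ≤ ρ²=42; F_rep = 35·(0,6)/36² = (0.0000,0.1620)
o2: d²=265 > ρ²=42 → inactive
o3: d²=50 > ρ²=42 → inactive
o4: d²=181 > ρ²=42 → inactive
F = F_att + ΣF_rep = (0.7500,6.9120)
p' = p + 1/4·F = (9.1875,3.7280)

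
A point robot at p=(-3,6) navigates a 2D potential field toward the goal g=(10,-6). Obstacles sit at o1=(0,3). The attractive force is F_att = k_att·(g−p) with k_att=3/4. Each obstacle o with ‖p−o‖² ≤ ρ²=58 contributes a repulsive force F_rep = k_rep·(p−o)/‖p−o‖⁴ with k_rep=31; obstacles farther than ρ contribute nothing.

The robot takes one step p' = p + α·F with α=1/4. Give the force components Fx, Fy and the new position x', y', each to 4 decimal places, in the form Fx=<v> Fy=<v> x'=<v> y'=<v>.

Fx=9.4630 Fy=-8.7130 x'=-0.6343 y'=3.8218

F_att = 3/4·(g−p) = 3/4·(13,-12) = (9.7500,-9.0000)
o1: d²=18 ≤ ρ²=58; F_rep = 31·(-3,3)/18² = (-0.2870,0.2870)
F = F_att + ΣF_rep = (9.4630,-8.7130)
p' = p + 1/4·F = (-0.6343,3.8218)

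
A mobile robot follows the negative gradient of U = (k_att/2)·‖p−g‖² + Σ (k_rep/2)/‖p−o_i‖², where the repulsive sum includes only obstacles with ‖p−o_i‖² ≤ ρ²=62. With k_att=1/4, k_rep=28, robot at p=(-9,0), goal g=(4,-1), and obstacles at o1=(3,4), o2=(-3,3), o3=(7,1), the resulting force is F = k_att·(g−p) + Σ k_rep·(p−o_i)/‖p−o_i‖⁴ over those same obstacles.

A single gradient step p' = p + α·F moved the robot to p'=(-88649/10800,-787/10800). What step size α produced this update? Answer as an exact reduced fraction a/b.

α = 1/4

F_att = 1/4·(g−p) = 1/4·(13,-1) = (3.2500,-0.2500)
o1: d²=160 > ρ²=62 → inactive
o2: d²=45 ≤ ρ²=62; F_rep = 28·(-6,-3)/45² = (-0.0830,-0.0415)
o3: d²=257 > ρ²=62 → inactive
F = F_att + ΣF_rep = (3.1670,-0.2915)
Δp = p'−p = (0.7918,-0.0729); α = Δx/Fx = (8551/10800) / (8551/2700) = 1/4
check: Δy/Fy = (-787/10800) / (-787/2700) = 1/4 ✓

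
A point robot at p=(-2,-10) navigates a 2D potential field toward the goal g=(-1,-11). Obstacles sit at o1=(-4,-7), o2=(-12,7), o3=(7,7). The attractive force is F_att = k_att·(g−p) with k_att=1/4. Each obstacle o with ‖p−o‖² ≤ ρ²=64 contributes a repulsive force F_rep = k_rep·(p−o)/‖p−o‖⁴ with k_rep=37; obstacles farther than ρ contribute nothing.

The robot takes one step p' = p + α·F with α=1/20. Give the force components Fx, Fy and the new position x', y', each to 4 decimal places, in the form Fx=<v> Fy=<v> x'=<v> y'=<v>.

F_att = 1/4·(g−p) = 1/4·(1,-1) = (0.2500,-0.2500)
o1: d²=13 ≤ ρ²=64; F_rep = 37·(2,-3)/13² = (0.4379,-0.6568)
o2: d²=389 > ρ²=64 → inactive
o3: d²=370 > ρ²=64 → inactive
F = F_att + ΣF_rep = (0.6879,-0.9068)
p' = p + 1/20·F = (-1.9656,-10.0453)

Fx=0.6879 Fy=-0.9068 x'=-1.9656 y'=-10.0453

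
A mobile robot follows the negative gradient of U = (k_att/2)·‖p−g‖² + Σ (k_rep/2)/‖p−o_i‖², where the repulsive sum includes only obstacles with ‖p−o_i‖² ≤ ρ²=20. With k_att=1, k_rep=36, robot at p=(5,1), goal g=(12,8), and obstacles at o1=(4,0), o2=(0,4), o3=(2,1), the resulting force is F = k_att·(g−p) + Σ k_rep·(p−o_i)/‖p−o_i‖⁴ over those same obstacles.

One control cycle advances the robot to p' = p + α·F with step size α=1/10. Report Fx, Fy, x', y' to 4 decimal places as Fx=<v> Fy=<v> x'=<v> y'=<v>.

F_att = 1·(g−p) = 1·(7,7) = (7.0000,7.0000)
o1: d²=2 ≤ ρ²=20; F_rep = 36·(1,1)/2² = (9.0000,9.0000)
o2: d²=34 > ρ²=20 → inactive
o3: d²=9 ≤ ρ²=20; F_rep = 36·(3,0)/9² = (1.3333,0.0000)
F = F_att + ΣF_rep = (17.3333,16.0000)
p' = p + 1/10·F = (6.7333,2.6000)

Fx=17.3333 Fy=16.0000 x'=6.7333 y'=2.6000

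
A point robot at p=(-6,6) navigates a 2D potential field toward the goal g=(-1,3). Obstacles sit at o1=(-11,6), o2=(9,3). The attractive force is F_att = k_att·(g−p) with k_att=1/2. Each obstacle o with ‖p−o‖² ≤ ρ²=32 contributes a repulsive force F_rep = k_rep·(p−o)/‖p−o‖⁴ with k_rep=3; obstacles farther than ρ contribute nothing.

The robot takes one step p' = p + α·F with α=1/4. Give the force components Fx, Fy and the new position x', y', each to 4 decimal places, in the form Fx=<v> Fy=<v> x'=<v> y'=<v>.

F_att = 1/2·(g−p) = 1/2·(5,-3) = (2.5000,-1.5000)
o1: d²=25 ≤ ρ²=32; F_rep = 3·(5,0)/25² = (0.0240,0.0000)
o2: d²=234 > ρ²=32 → inactive
F = F_att + ΣF_rep = (2.5240,-1.5000)
p' = p + 1/4·F = (-5.3690,5.6250)

Fx=2.5240 Fy=-1.5000 x'=-5.3690 y'=5.6250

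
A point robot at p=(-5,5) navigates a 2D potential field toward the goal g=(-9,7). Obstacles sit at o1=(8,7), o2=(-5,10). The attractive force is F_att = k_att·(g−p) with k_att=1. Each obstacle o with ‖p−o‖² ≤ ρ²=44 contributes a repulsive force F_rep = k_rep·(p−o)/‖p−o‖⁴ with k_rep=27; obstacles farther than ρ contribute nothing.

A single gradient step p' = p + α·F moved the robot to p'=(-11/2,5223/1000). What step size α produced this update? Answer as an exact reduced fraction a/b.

F_att = 1·(g−p) = 1·(-4,2) = (-4.0000,2.0000)
o1: d²=173 > ρ²=44 → inactive
o2: d²=25 ≤ ρ²=44; F_rep = 27·(0,-5)/25² = (0.0000,-0.2160)
F = F_att + ΣF_rep = (-4.0000,1.7840)
Δp = p'−p = (-0.5000,0.2230); α = Δx/Fx = (-1/2) / (-4) = 1/8
check: Δy/Fy = (223/1000) / (223/125) = 1/8 ✓

α = 1/8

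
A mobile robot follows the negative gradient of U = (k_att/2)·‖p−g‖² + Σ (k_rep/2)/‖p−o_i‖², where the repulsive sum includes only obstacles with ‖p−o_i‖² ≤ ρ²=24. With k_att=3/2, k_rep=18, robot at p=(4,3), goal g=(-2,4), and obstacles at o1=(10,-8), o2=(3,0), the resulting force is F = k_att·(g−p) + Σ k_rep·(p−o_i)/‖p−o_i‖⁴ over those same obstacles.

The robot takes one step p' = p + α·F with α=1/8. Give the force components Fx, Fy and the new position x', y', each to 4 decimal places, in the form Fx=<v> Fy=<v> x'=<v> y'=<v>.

F_att = 3/2·(g−p) = 3/2·(-6,1) = (-9.0000,1.5000)
o1: d²=157 > ρ²=24 → inactive
o2: d²=10 ≤ ρ²=24; F_rep = 18·(1,3)/10² = (0.1800,0.5400)
F = F_att + ΣF_rep = (-8.8200,2.0400)
p' = p + 1/8·F = (2.8975,3.2550)

Fx=-8.8200 Fy=2.0400 x'=2.8975 y'=3.2550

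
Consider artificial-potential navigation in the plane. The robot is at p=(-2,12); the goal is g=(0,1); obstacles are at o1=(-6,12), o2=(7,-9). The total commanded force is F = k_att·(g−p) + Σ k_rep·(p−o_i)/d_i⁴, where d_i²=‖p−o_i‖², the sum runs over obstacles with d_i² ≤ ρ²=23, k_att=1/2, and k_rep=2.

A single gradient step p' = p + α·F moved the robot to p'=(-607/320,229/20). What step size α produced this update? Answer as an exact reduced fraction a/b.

α = 1/10

F_att = 1/2·(g−p) = 1/2·(2,-11) = (1.0000,-5.5000)
o1: d²=16 ≤ ρ²=23; F_rep = 2·(4,0)/16² = (0.0312,0.0000)
o2: d²=522 > ρ²=23 → inactive
F = F_att + ΣF_rep = (1.0312,-5.5000)
Δp = p'−p = (0.1031,-0.5500); α = Δx/Fx = (33/320) / (33/32) = 1/10
check: Δy/Fy = (-11/20) / (-11/2) = 1/10 ✓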